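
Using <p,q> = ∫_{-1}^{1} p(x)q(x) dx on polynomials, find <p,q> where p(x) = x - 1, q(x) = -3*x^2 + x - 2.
<p,q> = 20/3

Expand the product: p(x)·q(x) = -3*x^3 + 4*x^2 - 3*x + 2.
∫_{-1}^{1} of each monomial x^k gives [2/(k+1) if k even, 0 if k odd]. Integrating term-by-term (or equivalently evaluating the antiderivative F(x) = -3*x^4/4 + 4*x^3/3 - 3*x^2/2 + 2*x at the endpoints):
  F(1) − F(−1) = 13/12 − (-67/12) = 20/3.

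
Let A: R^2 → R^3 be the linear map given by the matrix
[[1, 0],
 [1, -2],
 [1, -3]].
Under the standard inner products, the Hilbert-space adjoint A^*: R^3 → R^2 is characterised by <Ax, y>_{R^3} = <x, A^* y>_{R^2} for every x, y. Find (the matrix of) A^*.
A^* = A^T =
[[1, 1, 1],
 [0, -2, -3]]

For real matrices with standard dot products, the defining identity <Ax, y> = <x, A^* y> gives (Ax)^T y = x^T (A^*) y, i.e. x^T A^T y = x^T (A^*) y. Since this holds for all x, y, we must have A^* = A^T. Therefore
A^* =
[[1, 1, 1],
 [0, -2, -3]].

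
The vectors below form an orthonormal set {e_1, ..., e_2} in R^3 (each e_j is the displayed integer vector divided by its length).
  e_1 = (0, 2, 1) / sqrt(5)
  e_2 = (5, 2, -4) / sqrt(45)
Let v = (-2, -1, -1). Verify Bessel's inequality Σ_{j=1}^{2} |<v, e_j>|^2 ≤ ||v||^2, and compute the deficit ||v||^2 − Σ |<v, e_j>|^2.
Σ |<v, e_j>|^2 = 29/9; ||v||^2 = 6; deficit = 25/9

Write each e_j = u_j / sqrt(<u_j, u_j>) where u_j is the displayed integer vector. Then <v, e_j> = <v, u_j> / sqrt(<u_j, u_j>), so |<v, e_j>|^2 = <v, u_j>^2 / <u_j, u_j>.
Coefficients: <v, e_1> = -3/sqrt(5), <v, e_2> = -8/sqrt(45).
Square and sum: Σ |<v, e_j>|^2 = 29/9.
Compute ||v||^2 = v·v = 6.
Deficit = 6 − 29/9 = 25/9 ≥ 0, confirming Bessel's inequality. (The deficit equals ||v − Σ <v,e_j> e_j||^2, the squared distance from v to span{e_j}.)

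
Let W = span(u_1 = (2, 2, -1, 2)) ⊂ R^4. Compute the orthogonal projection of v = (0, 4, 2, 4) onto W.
proj_W(v) = (28/13, 28/13, -14/13, 28/13)

Set up U = [u_1 | ... | u_1] ∈ R^(4×1). The projector onto W = col(U) is P = U (U^T U)^(-1) U^T.
Compute U^T U =
  [13],
and U^T v = (14).
Solve U^T U · c = U^T v for the coefficients: c = (14/13). The projection is proj_W(v) = U c.
Check: (v - proj_W(v)) · u_1 = 0  (should be 0).
Result: proj_W(v) = (28/13, 28/13, -14/13, 28/13).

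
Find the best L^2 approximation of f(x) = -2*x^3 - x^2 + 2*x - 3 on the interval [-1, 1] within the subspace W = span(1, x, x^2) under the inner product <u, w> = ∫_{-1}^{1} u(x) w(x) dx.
g(x) = -x^2 + 4*x/5 - 3

The best approximation g ∈ W is the orthogonal projection of f onto W. Writing g = a_0 + a_1 x + a_2 x^2, the coefficients solve the normal equations G · a = b where
  G_{ij} = <φ_i, φ_j> and b_i = <f, φ_i>, with φ_0 = 1, φ_1 = x, φ_2 = x^2.
G =
  [2, 0, 2/3]
  [0, 2/3, 0]
  [2/3, 0, 2/5],
b = (-20/3, 8/15, -12/5).
Solving gives a_0 = -3, a_1 = 4/5, a_2 = -1, so
  g(x) = -x^2 + 4*x/5 - 3.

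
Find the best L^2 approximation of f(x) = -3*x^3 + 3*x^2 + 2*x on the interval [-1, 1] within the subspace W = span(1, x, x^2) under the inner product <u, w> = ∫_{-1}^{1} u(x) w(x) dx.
g(x) = 3*x^2 + x/5

The best approximation g ∈ W is the orthogonal projection of f onto W. Writing g = a_0 + a_1 x + a_2 x^2, the coefficients solve the normal equations G · a = b where
  G_{ij} = <φ_i, φ_j> and b_i = <f, φ_i>, with φ_0 = 1, φ_1 = x, φ_2 = x^2.
G =
  [2, 0, 2/3]
  [0, 2/3, 0]
  [2/3, 0, 2/5],
b = (2, 2/15, 6/5).
Solving gives a_0 = 0, a_1 = 1/5, a_2 = 3, so
  g(x) = 3*x^2 + x/5.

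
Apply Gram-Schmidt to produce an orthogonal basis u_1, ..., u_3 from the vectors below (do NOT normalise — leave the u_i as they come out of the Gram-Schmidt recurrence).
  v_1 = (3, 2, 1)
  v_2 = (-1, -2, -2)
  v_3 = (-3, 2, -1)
Orthogonal basis:
  u_1 = (3, 2, 1)
  u_2 = (13/14, -5/7, -19/14)
  u_3 = (-8/9, 20/9, -16/9)

Apply the Gram-Schmidt recurrence
  u_1 = v_1
  u_i = v_i − Σ_{j<i} ((v_i · u_j) / (u_j · u_j)) · u_j.

Step by step this gives:
  u_1 = (3, 2, 1)
  u_2 = (13/14, -5/7, -19/14)
  u_3 = (-8/9, 20/9, -16/9)

Orthogonality check:
  u_2 · u_1 = 0 (should be 0)
  u_3 · u_1 = 0 (should be 0)
  u_3 · u_2 = 0 (should be 0)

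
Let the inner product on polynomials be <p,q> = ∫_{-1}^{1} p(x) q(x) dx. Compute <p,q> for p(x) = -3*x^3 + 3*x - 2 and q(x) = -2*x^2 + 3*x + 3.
<p,q> = -104/15

Expand the product: p(x)·q(x) = 6*x^5 - 9*x^4 - 15*x^3 + 13*x^2 + 3*x - 6.
∫_{-1}^{1} of each monomial x^k gives [2/(k+1) if k even, 0 if k odd]. Integrating term-by-term (or equivalently evaluating the antiderivative F(x) = x^6 - 9*x^5/5 - 15*x^4/4 + 13*x^3/3 + 3*x^2/2 - 6*x at the endpoints):
  F(1) − F(−1) = -283/60 − (133/60) = -104/15.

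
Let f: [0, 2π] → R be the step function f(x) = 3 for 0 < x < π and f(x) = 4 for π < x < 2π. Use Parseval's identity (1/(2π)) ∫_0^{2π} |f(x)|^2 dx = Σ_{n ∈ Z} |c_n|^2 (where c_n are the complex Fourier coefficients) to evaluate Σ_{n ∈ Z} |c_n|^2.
Σ |c_n|^2 = 25/2

Parseval equates the L^2 energy of f (normalised by 1/(2π)) with the ℓ^2 sum of its Fourier coefficients: (1/(2π)) ∫_0^{2π} |f|^2 = Σ |c_n|^2.
Compute the left side: (1/(2π)) [∫_0^π 3^2 dx + ∫_π^{2π} 4^2 dx] = (1/(2π)) · (9π + 16π) = (9 + 16)/2 = 25/2.
So Σ_{n ∈ Z} |c_n|^2 = 25/2.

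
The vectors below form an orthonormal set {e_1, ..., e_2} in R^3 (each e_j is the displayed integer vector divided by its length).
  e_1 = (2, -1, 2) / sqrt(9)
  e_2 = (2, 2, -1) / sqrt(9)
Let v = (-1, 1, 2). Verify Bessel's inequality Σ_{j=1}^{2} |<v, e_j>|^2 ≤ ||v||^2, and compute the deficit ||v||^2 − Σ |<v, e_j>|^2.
Σ |<v, e_j>|^2 = 5/9; ||v||^2 = 6; deficit = 49/9

Write each e_j = u_j / sqrt(<u_j, u_j>) where u_j is the displayed integer vector. Then <v, e_j> = <v, u_j> / sqrt(<u_j, u_j>), so |<v, e_j>|^2 = <v, u_j>^2 / <u_j, u_j>.
Coefficients: <v, e_1> = 1/sqrt(9), <v, e_2> = -2/sqrt(9).
Square and sum: Σ |<v, e_j>|^2 = 5/9.
Compute ||v||^2 = v·v = 6.
Deficit = 6 − 5/9 = 49/9 ≥ 0, confirming Bessel's inequality. (The deficit equals ||v − Σ <v,e_j> e_j||^2, the squared distance from v to span{e_j}.)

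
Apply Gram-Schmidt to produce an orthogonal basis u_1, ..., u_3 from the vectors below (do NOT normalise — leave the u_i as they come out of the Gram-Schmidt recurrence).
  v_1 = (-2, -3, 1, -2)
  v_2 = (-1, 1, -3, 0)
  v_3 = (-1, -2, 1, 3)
Orthogonal basis:
  u_1 = (-2, -3, 1, -2)
  u_2 = (-13/9, 1/3, -25/9, -4/9)
  u_3 = (-8/7, -253/182, -15/182, 290/91)

Apply the Gram-Schmidt recurrence
  u_1 = v_1
  u_i = v_i − Σ_{j<i} ((v_i · u_j) / (u_j · u_j)) · u_j.

Step by step this gives:
  u_1 = (-2, -3, 1, -2)
  u_2 = (-13/9, 1/3, -25/9, -4/9)
  u_3 = (-8/7, -253/182, -15/182, 290/91)

Orthogonality check:
  u_2 · u_1 = 0 (should be 0)
  u_3 · u_1 = 0 (should be 0)
  u_3 · u_2 = 0 (should be 0)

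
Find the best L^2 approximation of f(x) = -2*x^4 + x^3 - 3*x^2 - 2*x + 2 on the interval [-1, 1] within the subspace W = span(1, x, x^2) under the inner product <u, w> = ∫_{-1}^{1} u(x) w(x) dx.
g(x) = -33*x^2/7 - 7*x/5 + 76/35

The best approximation g ∈ W is the orthogonal projection of f onto W. Writing g = a_0 + a_1 x + a_2 x^2, the coefficients solve the normal equations G · a = b where
  G_{ij} = <φ_i, φ_j> and b_i = <f, φ_i>, with φ_0 = 1, φ_1 = x, φ_2 = x^2.
G =
  [2, 0, 2/3]
  [0, 2/3, 0]
  [2/3, 0, 2/5],
b = (6/5, -14/15, -46/105).
Solving gives a_0 = 76/35, a_1 = -7/5, a_2 = -33/7, so
  g(x) = -33*x^2/7 - 7*x/5 + 76/35.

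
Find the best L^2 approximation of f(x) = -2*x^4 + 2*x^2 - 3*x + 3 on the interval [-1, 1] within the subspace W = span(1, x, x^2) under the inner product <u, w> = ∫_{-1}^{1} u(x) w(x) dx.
g(x) = 2*x^2/7 - 3*x + 111/35

The best approximation g ∈ W is the orthogonal projection of f onto W. Writing g = a_0 + a_1 x + a_2 x^2, the coefficients solve the normal equations G · a = b where
  G_{ij} = <φ_i, φ_j> and b_i = <f, φ_i>, with φ_0 = 1, φ_1 = x, φ_2 = x^2.
G =
  [2, 0, 2/3]
  [0, 2/3, 0]
  [2/3, 0, 2/5],
b = (98/15, -2, 78/35).
Solving gives a_0 = 111/35, a_1 = -3, a_2 = 2/7, so
  g(x) = 2*x^2/7 - 3*x + 111/35.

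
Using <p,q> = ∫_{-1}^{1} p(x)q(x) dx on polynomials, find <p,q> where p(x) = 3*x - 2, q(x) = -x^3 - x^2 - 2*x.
<p,q> = -58/15

Expand the product: p(x)·q(x) = -3*x^4 - x^3 - 4*x^2 + 4*x.
∫_{-1}^{1} of each monomial x^k gives [2/(k+1) if k even, 0 if k odd]. Integrating term-by-term (or equivalently evaluating the antiderivative F(x) = -3*x^5/5 - x^4/4 - 4*x^3/3 + 2*x^2 at the endpoints):
  F(1) − F(−1) = -11/60 − (221/60) = -58/15.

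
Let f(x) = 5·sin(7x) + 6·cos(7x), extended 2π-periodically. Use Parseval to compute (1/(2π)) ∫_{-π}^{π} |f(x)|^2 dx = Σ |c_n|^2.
Σ |c_n|^2 = 61/2

Expand |f|^2 and use orthogonality of {sin(nx), cos(mx)} on [-π, π]:
  ∫_{-π}^{π} sin(nx)^2 dx = π, ∫ cos(mx)^2 dx = π, and cross terms integrate to 0.
So ∫_{-π}^{π} f(x)^2 dx = 5^2 · π + 6^2 · π = (25 + 36)π.
Divide by 2π: (25 + 36)/2 = 61/2.
By Parseval, this equals Σ |c_n|^2.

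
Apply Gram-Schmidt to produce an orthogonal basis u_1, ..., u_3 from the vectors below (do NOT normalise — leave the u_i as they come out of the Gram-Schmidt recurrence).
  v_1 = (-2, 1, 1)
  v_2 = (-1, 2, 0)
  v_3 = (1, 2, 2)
Orthogonal basis:
  u_1 = (-2, 1, 1)
  u_2 = (1/3, 4/3, -2/3)
  u_3 = (10/7, 5/7, 15/7)

Apply the Gram-Schmidt recurrence
  u_1 = v_1
  u_i = v_i − Σ_{j<i} ((v_i · u_j) / (u_j · u_j)) · u_j.

Step by step this gives:
  u_1 = (-2, 1, 1)
  u_2 = (1/3, 4/3, -2/3)
  u_3 = (10/7, 5/7, 15/7)

Orthogonality check:
  u_2 · u_1 = 0 (should be 0)
  u_3 · u_1 = 0 (should be 0)
  u_3 · u_2 = 0 (should be 0)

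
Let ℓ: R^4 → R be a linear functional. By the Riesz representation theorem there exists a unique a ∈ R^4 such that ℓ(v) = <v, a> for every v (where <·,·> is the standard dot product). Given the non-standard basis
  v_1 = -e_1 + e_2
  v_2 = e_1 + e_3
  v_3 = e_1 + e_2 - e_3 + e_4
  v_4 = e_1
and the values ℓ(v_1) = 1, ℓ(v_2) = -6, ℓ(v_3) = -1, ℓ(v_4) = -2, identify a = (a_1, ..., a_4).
a = (-2, -1, -4, -2)

Write a = (a_1, ..., a_4) in the standard basis. For each basis vector v_i, ℓ(v_i) = <v_i, a> is a linear equation in the a_j's. Collect the n equations into a matrix system V a = ℓ, where row i of V is v_i (expressed in the standard basis). Since V is invertible (lower-triangular with 1s on the diagonal, up to permutation), solve by back-substitution:
  V =
[[-1, 1, 0, 0],
 [1, 0, 1, 0],
 [1, 1, -1, 1],
 [1, 0, 0, 0]]
  V a = (1, -6, -1, -2)
Solving gives a = (-2, -1, -4, -2).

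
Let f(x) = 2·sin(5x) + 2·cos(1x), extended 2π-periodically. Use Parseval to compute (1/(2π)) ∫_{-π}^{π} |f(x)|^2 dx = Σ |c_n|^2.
Σ |c_n|^2 = 4

Expand |f|^2 and use orthogonality of {sin(nx), cos(mx)} on [-π, π]:
  ∫_{-π}^{π} sin(nx)^2 dx = π, ∫ cos(mx)^2 dx = π, and cross terms integrate to 0.
So ∫_{-π}^{π} f(x)^2 dx = 2^2 · π + 2^2 · π = (4 + 4)π.
Divide by 2π: (4 + 4)/2 = 4.
By Parseval, this equals Σ |c_n|^2.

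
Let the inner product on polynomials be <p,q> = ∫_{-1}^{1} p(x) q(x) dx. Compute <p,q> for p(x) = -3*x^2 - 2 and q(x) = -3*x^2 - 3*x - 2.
<p,q> = 98/5

Expand the product: p(x)·q(x) = 9*x^4 + 9*x^3 + 12*x^2 + 6*x + 4.
∫_{-1}^{1} of each monomial x^k gives [2/(k+1) if k even, 0 if k odd]. Integrating term-by-term (or equivalently evaluating the antiderivative F(x) = 9*x^5/5 + 9*x^4/4 + 4*x^3 + 3*x^2 + 4*x at the endpoints):
  F(1) − F(−1) = 301/20 − (-91/20) = 98/5.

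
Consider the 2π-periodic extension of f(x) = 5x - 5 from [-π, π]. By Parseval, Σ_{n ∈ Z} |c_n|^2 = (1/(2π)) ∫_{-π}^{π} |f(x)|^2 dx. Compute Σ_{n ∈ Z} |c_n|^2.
Σ |c_n|^2 = 25π^2/3 + 25

Expand and integrate term by term over [-π, π]:
  ∫ (5x)^2 dx = 25·(2π^3/3); ∫ 2·5·(-5)·x dx = 0 (odd integrand); ∫ (-5)^2 dx = 25·2π.
So (1/(2π)) ∫_{-π}^{π} (5x - 5)^2 dx = 25π^2/3 + 25 = 25π^2/3 + 25.
Parseval ⇒ Σ |c_n|^2 = 25π^2/3 + 25.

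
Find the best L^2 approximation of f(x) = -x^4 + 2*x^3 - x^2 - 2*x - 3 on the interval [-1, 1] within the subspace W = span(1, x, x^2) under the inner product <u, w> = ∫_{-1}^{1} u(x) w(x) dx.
g(x) = -13*x^2/7 - 4*x/5 - 102/35

The best approximation g ∈ W is the orthogonal projection of f onto W. Writing g = a_0 + a_1 x + a_2 x^2, the coefficients solve the normal equations G · a = b where
  G_{ij} = <φ_i, φ_j> and b_i = <f, φ_i>, with φ_0 = 1, φ_1 = x, φ_2 = x^2.
G =
  [2, 0, 2/3]
  [0, 2/3, 0]
  [2/3, 0, 2/5],
b = (-106/15, -8/15, -94/35).
Solving gives a_0 = -102/35, a_1 = -4/5, a_2 = -13/7, so
  g(x) = -13*x^2/7 - 4*x/5 - 102/35.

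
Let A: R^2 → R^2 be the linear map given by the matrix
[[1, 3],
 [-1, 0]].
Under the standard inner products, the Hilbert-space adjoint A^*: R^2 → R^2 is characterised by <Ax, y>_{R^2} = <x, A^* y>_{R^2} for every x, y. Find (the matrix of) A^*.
A^* = A^T =
[[1, -1],
 [3, 0]]

For real matrices with standard dot products, the defining identity <Ax, y> = <x, A^* y> gives (Ax)^T y = x^T (A^*) y, i.e. x^T A^T y = x^T (A^*) y. Since this holds for all x, y, we must have A^* = A^T. Therefore
A^* =
[[1, -1],
 [3, 0]].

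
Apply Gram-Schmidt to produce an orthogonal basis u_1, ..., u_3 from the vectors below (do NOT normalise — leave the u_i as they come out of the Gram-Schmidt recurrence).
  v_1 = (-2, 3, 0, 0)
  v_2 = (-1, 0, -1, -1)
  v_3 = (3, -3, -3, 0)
Orthogonal basis:
  u_1 = (-2, 3, 0, 0)
  u_2 = (-9/13, -6/13, -1, -1)
  u_3 = (9/7, 6/7, -15/7, 6/7)

Apply the Gram-Schmidt recurrence
  u_1 = v_1
  u_i = v_i − Σ_{j<i} ((v_i · u_j) / (u_j · u_j)) · u_j.

Step by step this gives:
  u_1 = (-2, 3, 0, 0)
  u_2 = (-9/13, -6/13, -1, -1)
  u_3 = (9/7, 6/7, -15/7, 6/7)

Orthogonality check:
  u_2 · u_1 = 0 (should be 0)
  u_3 · u_1 = 0 (should be 0)
  u_3 · u_2 = 0 (should be 0)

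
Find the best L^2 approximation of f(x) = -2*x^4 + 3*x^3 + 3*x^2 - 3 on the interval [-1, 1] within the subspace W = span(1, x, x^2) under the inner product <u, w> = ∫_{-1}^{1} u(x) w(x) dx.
g(x) = 9*x^2/7 + 9*x/5 - 99/35

The best approximation g ∈ W is the orthogonal projection of f onto W. Writing g = a_0 + a_1 x + a_2 x^2, the coefficients solve the normal equations G · a = b where
  G_{ij} = <φ_i, φ_j> and b_i = <f, φ_i>, with φ_0 = 1, φ_1 = x, φ_2 = x^2.
G =
  [2, 0, 2/3]
  [0, 2/3, 0]
  [2/3, 0, 2/5],
b = (-24/5, 6/5, -48/35).
Solving gives a_0 = -99/35, a_1 = 9/5, a_2 = 9/7, so
  g(x) = 9*x^2/7 + 9*x/5 - 99/35.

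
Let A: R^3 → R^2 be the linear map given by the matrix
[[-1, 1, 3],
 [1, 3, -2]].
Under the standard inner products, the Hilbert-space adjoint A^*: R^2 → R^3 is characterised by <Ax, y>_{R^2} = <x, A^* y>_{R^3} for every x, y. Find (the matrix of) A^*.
A^* = A^T =
[[-1, 1],
 [1, 3],
 [3, -2]]

For real matrices with standard dot products, the defining identity <Ax, y> = <x, A^* y> gives (Ax)^T y = x^T (A^*) y, i.e. x^T A^T y = x^T (A^*) y. Since this holds for all x, y, we must have A^* = A^T. Therefore
A^* =
[[-1, 1],
 [1, 3],
 [3, -2]].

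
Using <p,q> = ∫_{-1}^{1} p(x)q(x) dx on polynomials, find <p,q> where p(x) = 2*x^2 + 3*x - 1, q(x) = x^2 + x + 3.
<p,q> = 2/15

Expand the product: p(x)·q(x) = 2*x^4 + 5*x^3 + 8*x^2 + 8*x - 3.
∫_{-1}^{1} of each monomial x^k gives [2/(k+1) if k even, 0 if k odd]. Integrating term-by-term (or equivalently evaluating the antiderivative F(x) = 2*x^5/5 + 5*x^4/4 + 8*x^3/3 + 4*x^2 - 3*x at the endpoints):
  F(1) − F(−1) = 319/60 − (311/60) = 2/15.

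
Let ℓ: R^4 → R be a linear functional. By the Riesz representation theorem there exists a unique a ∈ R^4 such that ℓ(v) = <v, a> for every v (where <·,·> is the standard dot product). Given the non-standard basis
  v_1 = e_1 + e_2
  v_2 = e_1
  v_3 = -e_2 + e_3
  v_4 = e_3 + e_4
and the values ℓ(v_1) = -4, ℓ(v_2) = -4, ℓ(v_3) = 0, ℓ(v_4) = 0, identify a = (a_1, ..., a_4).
a = (-4, 0, 0, 0)

Write a = (a_1, ..., a_4) in the standard basis. For each basis vector v_i, ℓ(v_i) = <v_i, a> is a linear equation in the a_j's. Collect the n equations into a matrix system V a = ℓ, where row i of V is v_i (expressed in the standard basis). Since V is invertible (lower-triangular with 1s on the diagonal, up to permutation), solve by back-substitution:
  V =
[[1, 1, 0, 0],
 [1, 0, 0, 0],
 [0, -1, 1, 0],
 [0, 0, 1, 1]]
  V a = (-4, -4, 0, 0)
Solving gives a = (-4, 0, 0, 0).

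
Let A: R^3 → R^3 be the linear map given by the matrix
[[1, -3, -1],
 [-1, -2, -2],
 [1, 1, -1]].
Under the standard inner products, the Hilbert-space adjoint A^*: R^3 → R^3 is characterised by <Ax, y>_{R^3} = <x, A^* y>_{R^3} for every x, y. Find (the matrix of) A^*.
A^* = A^T =
[[1, -1, 1],
 [-3, -2, 1],
 [-1, -2, -1]]

For real matrices with standard dot products, the defining identity <Ax, y> = <x, A^* y> gives (Ax)^T y = x^T (A^*) y, i.e. x^T A^T y = x^T (A^*) y. Since this holds for all x, y, we must have A^* = A^T. Therefore
A^* =
[[1, -1, 1],
 [-3, -2, 1],
 [-1, -2, -1]].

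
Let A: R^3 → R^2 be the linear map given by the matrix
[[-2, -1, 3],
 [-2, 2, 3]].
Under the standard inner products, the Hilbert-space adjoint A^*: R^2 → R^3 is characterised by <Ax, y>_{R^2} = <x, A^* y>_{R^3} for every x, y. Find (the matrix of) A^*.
A^* = A^T =
[[-2, -2],
 [-1, 2],
 [3, 3]]

For real matrices with standard dot products, the defining identity <Ax, y> = <x, A^* y> gives (Ax)^T y = x^T (A^*) y, i.e. x^T A^T y = x^T (A^*) y. Since this holds for all x, y, we must have A^* = A^T. Therefore
A^* =
[[-2, -2],
 [-1, 2],
 [3, 3]].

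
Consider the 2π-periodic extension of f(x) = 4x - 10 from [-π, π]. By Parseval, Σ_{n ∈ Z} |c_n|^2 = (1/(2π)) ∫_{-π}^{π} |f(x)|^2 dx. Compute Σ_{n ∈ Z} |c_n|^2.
Σ |c_n|^2 = 16π^2/3 + 100

Expand and integrate term by term over [-π, π]:
  ∫ (4x)^2 dx = 16·(2π^3/3); ∫ 2·4·(-10)·x dx = 0 (odd integrand); ∫ (-10)^2 dx = 100·2π.
So (1/(2π)) ∫_{-π}^{π} (4x - 10)^2 dx = 16π^2/3 + 100 = 16π^2/3 + 100.
Parseval ⇒ Σ |c_n|^2 = 16π^2/3 + 100.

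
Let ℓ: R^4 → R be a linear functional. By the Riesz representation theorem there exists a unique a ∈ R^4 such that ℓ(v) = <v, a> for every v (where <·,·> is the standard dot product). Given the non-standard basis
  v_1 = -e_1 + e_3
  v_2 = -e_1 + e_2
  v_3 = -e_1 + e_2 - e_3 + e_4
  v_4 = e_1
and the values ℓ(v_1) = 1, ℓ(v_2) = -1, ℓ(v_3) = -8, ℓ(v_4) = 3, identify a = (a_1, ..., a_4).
a = (3, 2, 4, -3)

Write a = (a_1, ..., a_4) in the standard basis. For each basis vector v_i, ℓ(v_i) = <v_i, a> is a linear equation in the a_j's. Collect the n equations into a matrix system V a = ℓ, where row i of V is v_i (expressed in the standard basis). Since V is invertible (lower-triangular with 1s on the diagonal, up to permutation), solve by back-substitution:
  V =
[[-1, 0, 1, 0],
 [-1, 1, 0, 0],
 [-1, 1, -1, 1],
 [1, 0, 0, 0]]
  V a = (1, -1, -8, 3)
Solving gives a = (3, 2, 4, -3).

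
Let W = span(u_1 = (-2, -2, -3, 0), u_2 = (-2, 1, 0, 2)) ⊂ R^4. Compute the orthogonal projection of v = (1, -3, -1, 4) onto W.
proj_W(v) = (-188/149, -77/149, -171/149, 74/149)

Set up U = [u_1 | ... | u_2] ∈ R^(4×2). The projector onto W = col(U) is P = U (U^T U)^(-1) U^T.
Compute U^T U =
  [17, 2]
  [2, 9],
and U^T v = (7, 3).
Solve U^T U · c = U^T v for the coefficients: c = (57/149, 37/149). The projection is proj_W(v) = U c.
Check: (v - proj_W(v)) · u_1 = 0  (should be 0).
Check: (v - proj_W(v)) · u_2 = 0  (should be 0).
Result: proj_W(v) = (-188/149, -77/149, -171/149, 74/149).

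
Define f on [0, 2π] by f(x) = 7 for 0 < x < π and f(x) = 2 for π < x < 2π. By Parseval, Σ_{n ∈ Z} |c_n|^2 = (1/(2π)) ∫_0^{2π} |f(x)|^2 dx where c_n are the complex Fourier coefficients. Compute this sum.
Σ |c_n|^2 = 53/2

Parseval equates the L^2 energy of f (normalised by 1/(2π)) with the ℓ^2 sum of its Fourier coefficients: (1/(2π)) ∫_0^{2π} |f|^2 = Σ |c_n|^2.
Compute the left side: (1/(2π)) [∫_0^π 7^2 dx + ∫_π^{2π} 2^2 dx] = (1/(2π)) · (49π + 4π) = (49 + 4)/2 = 53/2.
So Σ_{n ∈ Z} |c_n|^2 = 53/2.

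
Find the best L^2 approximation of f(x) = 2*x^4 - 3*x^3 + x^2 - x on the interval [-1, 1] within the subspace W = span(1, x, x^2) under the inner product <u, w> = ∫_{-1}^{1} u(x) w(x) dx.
g(x) = 19*x^2/7 - 14*x/5 - 6/35

The best approximation g ∈ W is the orthogonal projection of f onto W. Writing g = a_0 + a_1 x + a_2 x^2, the coefficients solve the normal equations G · a = b where
  G_{ij} = <φ_i, φ_j> and b_i = <f, φ_i>, with φ_0 = 1, φ_1 = x, φ_2 = x^2.
G =
  [2, 0, 2/3]
  [0, 2/3, 0]
  [2/3, 0, 2/5],
b = (22/15, -28/15, 34/35).
Solving gives a_0 = -6/35, a_1 = -14/5, a_2 = 19/7, so
  g(x) = 19*x^2/7 - 14*x/5 - 6/35.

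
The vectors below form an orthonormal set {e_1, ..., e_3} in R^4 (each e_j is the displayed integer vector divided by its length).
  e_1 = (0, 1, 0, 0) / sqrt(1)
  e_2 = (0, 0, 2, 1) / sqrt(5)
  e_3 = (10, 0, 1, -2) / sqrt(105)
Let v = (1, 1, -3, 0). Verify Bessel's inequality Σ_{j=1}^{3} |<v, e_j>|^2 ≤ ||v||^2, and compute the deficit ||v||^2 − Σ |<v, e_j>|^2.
Σ |<v, e_j>|^2 = 26/3; ||v||^2 = 11; deficit = 7/3

Write each e_j = u_j / sqrt(<u_j, u_j>) where u_j is the displayed integer vector. Then <v, e_j> = <v, u_j> / sqrt(<u_j, u_j>), so |<v, e_j>|^2 = <v, u_j>^2 / <u_j, u_j>.
Coefficients: <v, e_1> = 1/sqrt(1), <v, e_2> = -6/sqrt(5), <v, e_3> = 7/sqrt(105).
Square and sum: Σ |<v, e_j>|^2 = 26/3.
Compute ||v||^2 = v·v = 11.
Deficit = 11 − 26/3 = 7/3 ≥ 0, confirming Bessel's inequality. (The deficit equals ||v − Σ <v,e_j> e_j||^2, the squared distance from v to span{e_j}.)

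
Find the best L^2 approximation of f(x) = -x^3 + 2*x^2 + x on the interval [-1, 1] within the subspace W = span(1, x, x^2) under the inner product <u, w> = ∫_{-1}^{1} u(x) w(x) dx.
g(x) = 2*x^2 + 2*x/5

The best approximation g ∈ W is the orthogonal projection of f onto W. Writing g = a_0 + a_1 x + a_2 x^2, the coefficients solve the normal equations G · a = b where
  G_{ij} = <φ_i, φ_j> and b_i = <f, φ_i>, with φ_0 = 1, φ_1 = x, φ_2 = x^2.
G =
  [2, 0, 2/3]
  [0, 2/3, 0]
  [2/3, 0, 2/5],
b = (4/3, 4/15, 4/5).
Solving gives a_0 = 0, a_1 = 2/5, a_2 = 2, so
  g(x) = 2*x^2 + 2*x/5.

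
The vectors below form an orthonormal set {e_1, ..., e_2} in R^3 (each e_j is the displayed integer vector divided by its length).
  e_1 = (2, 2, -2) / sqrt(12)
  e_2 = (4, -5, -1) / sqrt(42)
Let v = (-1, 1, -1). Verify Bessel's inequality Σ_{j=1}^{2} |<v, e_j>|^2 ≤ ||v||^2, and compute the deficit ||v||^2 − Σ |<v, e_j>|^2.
Σ |<v, e_j>|^2 = 13/7; ||v||^2 = 3; deficit = 8/7

Write each e_j = u_j / sqrt(<u_j, u_j>) where u_j is the displayed integer vector. Then <v, e_j> = <v, u_j> / sqrt(<u_j, u_j>), so |<v, e_j>|^2 = <v, u_j>^2 / <u_j, u_j>.
Coefficients: <v, e_1> = 2/sqrt(12), <v, e_2> = -8/sqrt(42).
Square and sum: Σ |<v, e_j>|^2 = 13/7.
Compute ||v||^2 = v·v = 3.
Deficit = 3 − 13/7 = 8/7 ≥ 0, confirming Bessel's inequality. (The deficit equals ||v − Σ <v,e_j> e_j||^2, the squared distance from v to span{e_j}.)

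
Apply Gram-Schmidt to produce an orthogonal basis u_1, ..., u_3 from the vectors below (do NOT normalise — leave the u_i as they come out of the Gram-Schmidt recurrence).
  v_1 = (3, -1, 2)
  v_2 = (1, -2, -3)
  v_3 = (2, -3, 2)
Orthogonal basis:
  u_1 = (3, -1, 2)
  u_2 = (17/14, -29/14, -20/7)
  u_3 = (-203/195, -319/195, 29/39)

Apply the Gram-Schmidt recurrence
  u_1 = v_1
  u_i = v_i − Σ_{j<i} ((v_i · u_j) / (u_j · u_j)) · u_j.

Step by step this gives:
  u_1 = (3, -1, 2)
  u_2 = (17/14, -29/14, -20/7)
  u_3 = (-203/195, -319/195, 29/39)

Orthogonality check:
  u_2 · u_1 = 0 (should be 0)
  u_3 · u_1 = 0 (should be 0)
  u_3 · u_2 = 0 (should be 0)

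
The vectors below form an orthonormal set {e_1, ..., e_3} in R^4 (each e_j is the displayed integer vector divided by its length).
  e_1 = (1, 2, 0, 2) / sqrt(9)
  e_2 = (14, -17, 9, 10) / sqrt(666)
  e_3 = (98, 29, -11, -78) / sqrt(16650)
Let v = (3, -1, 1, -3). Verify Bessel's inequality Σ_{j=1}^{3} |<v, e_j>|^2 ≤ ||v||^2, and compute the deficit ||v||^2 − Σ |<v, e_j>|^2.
Σ |<v, e_j>|^2 = 4331/225; ||v||^2 = 20; deficit = 169/225

Write each e_j = u_j / sqrt(<u_j, u_j>) where u_j is the displayed integer vector. Then <v, e_j> = <v, u_j> / sqrt(<u_j, u_j>), so |<v, e_j>|^2 = <v, u_j>^2 / <u_j, u_j>.
Coefficients: <v, e_1> = -5/sqrt(9), <v, e_2> = 38/sqrt(666), <v, e_3> = 488/sqrt(16650).
Square and sum: Σ |<v, e_j>|^2 = 4331/225.
Compute ||v||^2 = v·v = 20.
Deficit = 20 − 4331/225 = 169/225 ≥ 0, confirming Bessel's inequality. (The deficit equals ||v − Σ <v,e_j> e_j||^2, the squared distance from v to span{e_j}.)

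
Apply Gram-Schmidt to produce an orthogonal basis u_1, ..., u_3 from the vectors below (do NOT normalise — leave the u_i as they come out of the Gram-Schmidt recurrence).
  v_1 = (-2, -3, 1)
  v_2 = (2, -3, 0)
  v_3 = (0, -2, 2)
Orthogonal basis:
  u_1 = (-2, -3, 1)
  u_2 = (19/7, -27/14, -5/14)
  u_3 = (60/157, 40/157, 240/157)

Apply the Gram-Schmidt recurrence
  u_1 = v_1
  u_i = v_i − Σ_{j<i} ((v_i · u_j) / (u_j · u_j)) · u_j.

Step by step this gives:
  u_1 = (-2, -3, 1)
  u_2 = (19/7, -27/14, -5/14)
  u_3 = (60/157, 40/157, 240/157)

Orthogonality check:
  u_2 · u_1 = 0 (should be 0)
  u_3 · u_1 = 0 (should be 0)
  u_3 · u_2 = 0 (should be 0)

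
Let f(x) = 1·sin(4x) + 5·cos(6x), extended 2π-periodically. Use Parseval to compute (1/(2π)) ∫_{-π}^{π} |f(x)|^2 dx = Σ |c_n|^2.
Σ |c_n|^2 = 13

Expand |f|^2 and use orthogonality of {sin(nx), cos(mx)} on [-π, π]:
  ∫_{-π}^{π} sin(nx)^2 dx = π, ∫ cos(mx)^2 dx = π, and cross terms integrate to 0.
So ∫_{-π}^{π} f(x)^2 dx = 1^2 · π + 5^2 · π = (1 + 25)π.
Divide by 2π: (1 + 25)/2 = 13.
By Parseval, this equals Σ |c_n|^2.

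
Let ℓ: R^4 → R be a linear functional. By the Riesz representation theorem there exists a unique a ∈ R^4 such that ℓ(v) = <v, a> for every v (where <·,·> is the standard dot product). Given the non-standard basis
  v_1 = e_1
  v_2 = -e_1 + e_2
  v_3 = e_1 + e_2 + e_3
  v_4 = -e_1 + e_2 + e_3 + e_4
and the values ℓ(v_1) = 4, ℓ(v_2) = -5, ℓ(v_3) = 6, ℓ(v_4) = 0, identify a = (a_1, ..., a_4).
a = (4, -1, 3, 2)

Write a = (a_1, ..., a_4) in the standard basis. For each basis vector v_i, ℓ(v_i) = <v_i, a> is a linear equation in the a_j's. Collect the n equations into a matrix system V a = ℓ, where row i of V is v_i (expressed in the standard basis). Since V is invertible (lower-triangular with 1s on the diagonal, up to permutation), solve by back-substitution:
  V =
[[1, 0, 0, 0],
 [-1, 1, 0, 0],
 [1, 1, 1, 0],
 [-1, 1, 1, 1]]
  V a = (4, -5, 6, 0)
Solving gives a = (4, -1, 3, 2).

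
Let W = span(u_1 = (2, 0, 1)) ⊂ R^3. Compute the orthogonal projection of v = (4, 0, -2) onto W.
proj_W(v) = (12/5, 0, 6/5)

Set up U = [u_1 | ... | u_1] ∈ R^(3×1). The projector onto W = col(U) is P = U (U^T U)^(-1) U^T.
Compute U^T U =
  [5],
and U^T v = (6).
Solve U^T U · c = U^T v for the coefficients: c = (6/5). The projection is proj_W(v) = U c.
Check: (v - proj_W(v)) · u_1 = 0  (should be 0).
Result: proj_W(v) = (12/5, 0, 6/5).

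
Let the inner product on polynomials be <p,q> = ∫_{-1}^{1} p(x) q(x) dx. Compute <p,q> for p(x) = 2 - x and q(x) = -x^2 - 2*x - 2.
<p,q> = -8

Expand the product: p(x)·q(x) = x^3 - 2*x - 4.
∫_{-1}^{1} of each monomial x^k gives [2/(k+1) if k even, 0 if k odd]. Integrating term-by-term (or equivalently evaluating the antiderivative F(x) = x^4/4 - x^2 - 4*x at the endpoints):
  F(1) − F(−1) = -19/4 − (13/4) = -8.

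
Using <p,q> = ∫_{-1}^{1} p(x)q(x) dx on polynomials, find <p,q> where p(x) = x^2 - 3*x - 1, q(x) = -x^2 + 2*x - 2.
<p,q> = -16/15

Expand the product: p(x)·q(x) = -x^4 + 5*x^3 - 7*x^2 + 4*x + 2.
∫_{-1}^{1} of each monomial x^k gives [2/(k+1) if k even, 0 if k odd]. Integrating term-by-term (or equivalently evaluating the antiderivative F(x) = -x^5/5 + 5*x^4/4 - 7*x^3/3 + 2*x^2 + 2*x at the endpoints):
  F(1) − F(−1) = 163/60 − (227/60) = -16/15.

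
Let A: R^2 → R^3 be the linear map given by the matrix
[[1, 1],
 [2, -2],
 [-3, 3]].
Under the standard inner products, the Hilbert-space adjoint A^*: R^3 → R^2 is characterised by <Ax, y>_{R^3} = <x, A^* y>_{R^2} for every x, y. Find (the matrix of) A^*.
A^* = A^T =
[[1, 2, -3],
 [1, -2, 3]]

For real matrices with standard dot products, the defining identity <Ax, y> = <x, A^* y> gives (Ax)^T y = x^T (A^*) y, i.e. x^T A^T y = x^T (A^*) y. Since this holds for all x, y, we must have A^* = A^T. Therefore
A^* =
[[1, 2, -3],
 [1, -2, 3]].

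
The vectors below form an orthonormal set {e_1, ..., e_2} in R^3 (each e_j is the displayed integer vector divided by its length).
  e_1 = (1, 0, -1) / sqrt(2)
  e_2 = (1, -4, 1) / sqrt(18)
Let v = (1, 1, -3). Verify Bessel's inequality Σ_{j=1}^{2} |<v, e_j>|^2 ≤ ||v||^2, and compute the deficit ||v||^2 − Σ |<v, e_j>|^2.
Σ |<v, e_j>|^2 = 10; ||v||^2 = 11; deficit = 1

Write each e_j = u_j / sqrt(<u_j, u_j>) where u_j is the displayed integer vector. Then <v, e_j> = <v, u_j> / sqrt(<u_j, u_j>), so |<v, e_j>|^2 = <v, u_j>^2 / <u_j, u_j>.
Coefficients: <v, e_1> = 4/sqrt(2), <v, e_2> = -6/sqrt(18).
Square and sum: Σ |<v, e_j>|^2 = 10.
Compute ||v||^2 = v·v = 11.
Deficit = 11 − 10 = 1 ≥ 0, confirming Bessel's inequality. (The deficit equals ||v − Σ <v,e_j> e_j||^2, the squared distance from v to span{e_j}.)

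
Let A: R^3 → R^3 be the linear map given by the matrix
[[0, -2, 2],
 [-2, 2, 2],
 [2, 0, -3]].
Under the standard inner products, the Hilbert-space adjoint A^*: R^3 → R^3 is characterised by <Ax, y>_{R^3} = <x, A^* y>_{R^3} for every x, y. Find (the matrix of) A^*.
A^* = A^T =
[[0, -2, 2],
 [-2, 2, 0],
 [2, 2, -3]]

For real matrices with standard dot products, the defining identity <Ax, y> = <x, A^* y> gives (Ax)^T y = x^T (A^*) y, i.e. x^T A^T y = x^T (A^*) y. Since this holds for all x, y, we must have A^* = A^T. Therefore
A^* =
[[0, -2, 2],
 [-2, 2, 0],
 [2, 2, -3]].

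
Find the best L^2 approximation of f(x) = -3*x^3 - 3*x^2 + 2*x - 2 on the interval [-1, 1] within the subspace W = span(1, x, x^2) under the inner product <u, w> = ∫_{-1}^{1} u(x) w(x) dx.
g(x) = -3*x^2 + x/5 - 2

The best approximation g ∈ W is the orthogonal projection of f onto W. Writing g = a_0 + a_1 x + a_2 x^2, the coefficients solve the normal equations G · a = b where
  G_{ij} = <φ_i, φ_j> and b_i = <f, φ_i>, with φ_0 = 1, φ_1 = x, φ_2 = x^2.
G =
  [2, 0, 2/3]
  [0, 2/3, 0]
  [2/3, 0, 2/5],
b = (-6, 2/15, -38/15).
Solving gives a_0 = -2, a_1 = 1/5, a_2 = -3, so
  g(x) = -3*x^2 + x/5 - 2.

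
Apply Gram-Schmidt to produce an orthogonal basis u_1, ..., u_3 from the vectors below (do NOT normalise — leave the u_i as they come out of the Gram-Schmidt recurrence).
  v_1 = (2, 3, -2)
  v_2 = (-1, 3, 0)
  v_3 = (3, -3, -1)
Orthogonal basis:
  u_1 = (2, 3, -2)
  u_2 = (-31/17, 30/17, 14/17)
  u_3 = (18/121, 6/121, 27/121)

Apply the Gram-Schmidt recurrence
  u_1 = v_1
  u_i = v_i − Σ_{j<i} ((v_i · u_j) / (u_j · u_j)) · u_j.

Step by step this gives:
  u_1 = (2, 3, -2)
  u_2 = (-31/17, 30/17, 14/17)
  u_3 = (18/121, 6/121, 27/121)

Orthogonality check:
  u_2 · u_1 = 0 (should be 0)
  u_3 · u_1 = 0 (should be 0)
  u_3 · u_2 = 0 (should be 0)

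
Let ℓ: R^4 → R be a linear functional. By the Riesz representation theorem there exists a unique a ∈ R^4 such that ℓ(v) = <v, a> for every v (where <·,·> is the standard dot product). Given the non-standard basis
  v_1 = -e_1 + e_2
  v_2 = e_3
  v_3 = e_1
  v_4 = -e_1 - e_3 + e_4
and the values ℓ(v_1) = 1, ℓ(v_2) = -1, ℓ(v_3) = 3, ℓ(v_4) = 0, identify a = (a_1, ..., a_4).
a = (3, 4, -1, 2)

Write a = (a_1, ..., a_4) in the standard basis. For each basis vector v_i, ℓ(v_i) = <v_i, a> is a linear equation in the a_j's. Collect the n equations into a matrix system V a = ℓ, where row i of V is v_i (expressed in the standard basis). Since V is invertible (lower-triangular with 1s on the diagonal, up to permutation), solve by back-substitution:
  V =
[[-1, 1, 0, 0],
 [0, 0, 1, 0],
 [1, 0, 0, 0],
 [-1, 0, -1, 1]]
  V a = (1, -1, 3, 0)
Solving gives a = (3, 4, -1, 2).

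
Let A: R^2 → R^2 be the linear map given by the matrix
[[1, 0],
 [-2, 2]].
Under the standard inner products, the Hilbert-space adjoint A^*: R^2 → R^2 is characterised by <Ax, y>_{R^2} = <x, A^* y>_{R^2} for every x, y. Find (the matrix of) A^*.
A^* = A^T =
[[1, -2],
 [0, 2]]

For real matrices with standard dot products, the defining identity <Ax, y> = <x, A^* y> gives (Ax)^T y = x^T (A^*) y, i.e. x^T A^T y = x^T (A^*) y. Since this holds for all x, y, we must have A^* = A^T. Therefore
A^* =
[[1, -2],
 [0, 2]].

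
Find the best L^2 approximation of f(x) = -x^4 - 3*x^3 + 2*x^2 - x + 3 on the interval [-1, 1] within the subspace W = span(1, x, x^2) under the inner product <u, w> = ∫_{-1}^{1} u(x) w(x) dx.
g(x) = 8*x^2/7 - 14*x/5 + 108/35

The best approximation g ∈ W is the orthogonal projection of f onto W. Writing g = a_0 + a_1 x + a_2 x^2, the coefficients solve the normal equations G · a = b where
  G_{ij} = <φ_i, φ_j> and b_i = <f, φ_i>, with φ_0 = 1, φ_1 = x, φ_2 = x^2.
G =
  [2, 0, 2/3]
  [0, 2/3, 0]
  [2/3, 0, 2/5],
b = (104/15, -28/15, 88/35).
Solving gives a_0 = 108/35, a_1 = -14/5, a_2 = 8/7, so
  g(x) = 8*x^2/7 - 14*x/5 + 108/35.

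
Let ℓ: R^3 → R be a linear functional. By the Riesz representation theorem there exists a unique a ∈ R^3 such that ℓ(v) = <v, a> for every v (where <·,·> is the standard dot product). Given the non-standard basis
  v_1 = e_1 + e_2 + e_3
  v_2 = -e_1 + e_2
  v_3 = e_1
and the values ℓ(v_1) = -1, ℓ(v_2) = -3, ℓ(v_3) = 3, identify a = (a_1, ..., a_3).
a = (3, 0, -4)

Write a = (a_1, ..., a_3) in the standard basis. For each basis vector v_i, ℓ(v_i) = <v_i, a> is a linear equation in the a_j's. Collect the n equations into a matrix system V a = ℓ, where row i of V is v_i (expressed in the standard basis). Since V is invertible (lower-triangular with 1s on the diagonal, up to permutation), solve by back-substitution:
  V =
[[1, 1, 1],
 [-1, 1, 0],
 [1, 0, 0]]
  V a = (-1, -3, 3)
Solving gives a = (3, 0, -4).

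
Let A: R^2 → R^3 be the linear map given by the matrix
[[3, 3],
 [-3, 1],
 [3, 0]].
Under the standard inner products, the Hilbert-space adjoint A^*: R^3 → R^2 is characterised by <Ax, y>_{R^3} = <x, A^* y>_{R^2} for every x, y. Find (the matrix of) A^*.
A^* = A^T =
[[3, -3, 3],
 [3, 1, 0]]

For real matrices with standard dot products, the defining identity <Ax, y> = <x, A^* y> gives (Ax)^T y = x^T (A^*) y, i.e. x^T A^T y = x^T (A^*) y. Since this holds for all x, y, we must have A^* = A^T. Therefore
A^* =
[[3, -3, 3],
 [3, 1, 0]].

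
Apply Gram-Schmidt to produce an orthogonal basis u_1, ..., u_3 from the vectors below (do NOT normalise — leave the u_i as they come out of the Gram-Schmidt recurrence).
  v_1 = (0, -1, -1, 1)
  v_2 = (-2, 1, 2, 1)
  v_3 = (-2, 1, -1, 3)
Orthogonal basis:
  u_1 = (0, -1, -1, 1)
  u_2 = (-2, 1/3, 4/3, 5/3)
  u_3 = (-2/13, 22/13, -16/13, 6/13)

Apply the Gram-Schmidt recurrence
  u_1 = v_1
  u_i = v_i − Σ_{j<i} ((v_i · u_j) / (u_j · u_j)) · u_j.

Step by step this gives:
  u_1 = (0, -1, -1, 1)
  u_2 = (-2, 1/3, 4/3, 5/3)
  u_3 = (-2/13, 22/13, -16/13, 6/13)

Orthogonality check:
  u_2 · u_1 = 0 (should be 0)
  u_3 · u_1 = 0 (should be 0)
  u_3 · u_2 = 0 (should be 0)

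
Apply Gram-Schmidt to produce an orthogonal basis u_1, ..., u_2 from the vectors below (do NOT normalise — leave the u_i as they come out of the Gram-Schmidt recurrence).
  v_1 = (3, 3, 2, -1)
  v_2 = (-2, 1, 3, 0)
Orthogonal basis:
  u_1 = (3, 3, 2, -1)
  u_2 = (-55/23, 14/23, 63/23, 3/23)

Apply the Gram-Schmidt recurrence
  u_1 = v_1
  u_i = v_i − Σ_{j<i} ((v_i · u_j) / (u_j · u_j)) · u_j.

Step by step this gives:
  u_1 = (3, 3, 2, -1)
  u_2 = (-55/23, 14/23, 63/23, 3/23)

Orthogonality check:
  u_2 · u_1 = 0 (should be 0)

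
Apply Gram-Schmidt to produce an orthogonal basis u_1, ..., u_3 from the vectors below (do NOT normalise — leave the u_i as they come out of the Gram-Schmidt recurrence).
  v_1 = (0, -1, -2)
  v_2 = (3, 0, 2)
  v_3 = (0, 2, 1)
Orthogonal basis:
  u_1 = (0, -1, -2)
  u_2 = (3, -4/5, 2/5)
  u_3 = (18/49, 54/49, -27/49)

Apply the Gram-Schmidt recurrence
  u_1 = v_1
  u_i = v_i − Σ_{j<i} ((v_i · u_j) / (u_j · u_j)) · u_j.

Step by step this gives:
  u_1 = (0, -1, -2)
  u_2 = (3, -4/5, 2/5)
  u_3 = (18/49, 54/49, -27/49)

Orthogonality check:
  u_2 · u_1 = 0 (should be 0)
  u_3 · u_1 = 0 (should be 0)
  u_3 · u_2 = 0 (should be 0)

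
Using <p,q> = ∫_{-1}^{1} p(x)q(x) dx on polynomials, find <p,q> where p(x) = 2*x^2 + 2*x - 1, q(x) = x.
<p,q> = 4/3

Expand the product: p(x)·q(x) = 2*x^3 + 2*x^2 - x.
∫_{-1}^{1} of each monomial x^k gives [2/(k+1) if k even, 0 if k odd]. Integrating term-by-term (or equivalently evaluating the antiderivative F(x) = x^4/2 + 2*x^3/3 - x^2/2 at the endpoints):
  F(1) − F(−1) = 2/3 − (-2/3) = 4/3.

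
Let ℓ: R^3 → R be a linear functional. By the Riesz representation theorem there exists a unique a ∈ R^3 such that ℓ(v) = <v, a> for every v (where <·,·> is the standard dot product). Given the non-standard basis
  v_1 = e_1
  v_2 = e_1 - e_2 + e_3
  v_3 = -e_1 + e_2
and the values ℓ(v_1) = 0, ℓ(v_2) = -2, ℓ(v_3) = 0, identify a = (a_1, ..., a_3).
a = (0, 0, -2)

Write a = (a_1, ..., a_3) in the standard basis. For each basis vector v_i, ℓ(v_i) = <v_i, a> is a linear equation in the a_j's. Collect the n equations into a matrix system V a = ℓ, where row i of V is v_i (expressed in the standard basis). Since V is invertible (lower-triangular with 1s on the diagonal, up to permutation), solve by back-substitution:
  V =
[[1, 0, 0],
 [1, -1, 1],
 [-1, 1, 0]]
  V a = (0, -2, 0)
Solving gives a = (0, 0, -2).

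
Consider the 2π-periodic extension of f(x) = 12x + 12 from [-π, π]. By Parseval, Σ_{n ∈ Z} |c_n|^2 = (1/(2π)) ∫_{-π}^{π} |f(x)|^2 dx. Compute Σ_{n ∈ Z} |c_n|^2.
Σ |c_n|^2 = 48π^2 + 144

Expand and integrate term by term over [-π, π]:
  ∫ (12x)^2 dx = 144·(2π^3/3); ∫ 2·12·(12)·x dx = 0 (odd integrand); ∫ 12^2 dx = 144·2π.
So (1/(2π)) ∫_{-π}^{π} (12x + 12)^2 dx = 144π^2/3 + 144 = 48π^2 + 144.
Parseval ⇒ Σ |c_n|^2 = 48π^2 + 144.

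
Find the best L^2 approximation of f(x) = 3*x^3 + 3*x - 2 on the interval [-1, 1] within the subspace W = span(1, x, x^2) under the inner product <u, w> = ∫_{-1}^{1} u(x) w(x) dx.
g(x) = 24*x/5 - 2

The best approximation g ∈ W is the orthogonal projection of f onto W. Writing g = a_0 + a_1 x + a_2 x^2, the coefficients solve the normal equations G · a = b where
  G_{ij} = <φ_i, φ_j> and b_i = <f, φ_i>, with φ_0 = 1, φ_1 = x, φ_2 = x^2.
G =
  [2, 0, 2/3]
  [0, 2/3, 0]
  [2/3, 0, 2/5],
b = (-4, 16/5, -4/3).
Solving gives a_0 = -2, a_1 = 24/5, a_2 = 0, so
  g(x) = 24*x/5 - 2.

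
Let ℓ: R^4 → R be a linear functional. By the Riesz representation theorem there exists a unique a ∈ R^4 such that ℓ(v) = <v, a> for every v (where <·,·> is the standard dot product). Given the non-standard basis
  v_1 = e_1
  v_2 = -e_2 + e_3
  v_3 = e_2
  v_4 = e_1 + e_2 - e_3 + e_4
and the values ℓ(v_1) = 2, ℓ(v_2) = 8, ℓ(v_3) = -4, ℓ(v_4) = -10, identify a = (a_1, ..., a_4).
a = (2, -4, 4, -4)

Write a = (a_1, ..., a_4) in the standard basis. For each basis vector v_i, ℓ(v_i) = <v_i, a> is a linear equation in the a_j's. Collect the n equations into a matrix system V a = ℓ, where row i of V is v_i (expressed in the standard basis). Since V is invertible (lower-triangular with 1s on the diagonal, up to permutation), solve by back-substitution:
  V =
[[1, 0, 0, 0],
 [0, -1, 1, 0],
 [0, 1, 0, 0],
 [1, 1, -1, 1]]
  V a = (2, 8, -4, -10)
Solving gives a = (2, -4, 4, -4).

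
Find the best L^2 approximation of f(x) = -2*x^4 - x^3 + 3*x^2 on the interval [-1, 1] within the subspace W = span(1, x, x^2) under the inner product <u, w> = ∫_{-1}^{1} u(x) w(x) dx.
g(x) = 9*x^2/7 - 3*x/5 + 6/35

The best approximation g ∈ W is the orthogonal projection of f onto W. Writing g = a_0 + a_1 x + a_2 x^2, the coefficients solve the normal equations G · a = b where
  G_{ij} = <φ_i, φ_j> and b_i = <f, φ_i>, with φ_0 = 1, φ_1 = x, φ_2 = x^2.
G =
  [2, 0, 2/3]
  [0, 2/3, 0]
  [2/3, 0, 2/5],
b = (6/5, -2/5, 22/35).
Solving gives a_0 = 6/35, a_1 = -3/5, a_2 = 9/7, so
  g(x) = 9*x^2/7 - 3*x/5 + 6/35.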